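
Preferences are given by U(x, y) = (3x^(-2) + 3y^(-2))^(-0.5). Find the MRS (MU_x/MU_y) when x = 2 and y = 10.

MRS = 125

For CES with ρ = -2, MRS = (y/x)^3.
At (2, 10): MRS = 125.
That is, one extra unit of x is worth 125 units of y at the margin.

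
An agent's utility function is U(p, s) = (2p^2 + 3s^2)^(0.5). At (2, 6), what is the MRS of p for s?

MRS = 2/9

For CES with ρ = 2, MRS = (2/3)·(s/p)^(-1).
At (2, 6): MRS = 2/9.
The indifference curve has slope −2/9 at this bundle.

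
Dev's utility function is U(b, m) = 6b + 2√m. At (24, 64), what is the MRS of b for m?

MU_b = 6, MU_m = 2/(2√m).
MRS = 6 ÷ (2/(2√m)).
At (24, 64): MRS = 48.
That is, one extra unit of b is worth 48 units of m at the margin.

MRS = 48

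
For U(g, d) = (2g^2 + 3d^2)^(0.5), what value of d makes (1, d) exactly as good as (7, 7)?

U depends on (g, d) only through S = 2g^2 + 3d^2, so equal utility means equal S. At (7, 7): S = 245.
With g = 1: 2·1^2 = 2, so 3d^2 = 245 − 2 = 243, i.e. d^2 = 81.
Hence d = √81 = 9.
Check: U(1, 9) = 15.6525.

d = 9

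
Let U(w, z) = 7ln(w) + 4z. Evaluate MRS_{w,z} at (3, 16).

MRS = 7/12

MU_w = 7/w, MU_z = 4.
MRS = 7/w ÷ 4.
At (3, 16): MRS = 7/12.
So at (3, 16) the consumer would give up 7/12 units of z for one more unit of w.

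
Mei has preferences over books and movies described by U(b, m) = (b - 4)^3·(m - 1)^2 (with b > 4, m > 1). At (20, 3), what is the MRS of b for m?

MRS = 3/16

MU_b = 3·(b−4)^2·(m−1)^2, MU_m = 2·(b−4)^3·(m−1).
MRS = (3/2)·(m−1)/(b−4).
At (20, 3): MRS = 3/16.
The indifference curve has slope −3/16 at this bundle.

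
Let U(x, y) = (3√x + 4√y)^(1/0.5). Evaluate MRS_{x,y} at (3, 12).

MRS = 1.5

For CES with ρ = 0.5, MRS = (3/4)·√(y/x).
At (3, 12): MRS = 1.5.
That is, one extra unit of x is worth 1.5 units of y at the margin.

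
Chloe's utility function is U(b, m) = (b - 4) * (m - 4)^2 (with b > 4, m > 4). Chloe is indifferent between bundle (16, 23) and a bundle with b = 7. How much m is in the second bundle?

m = 42

U(16, 23) = 4332.
Set U(7, m) = 4332 and solve.
With b = 7: (7 − 4) = 3, so (m − 4)^2 = 4332/3 = 1444.
Taking the square root (with m > 4): m − 4 = 38, so m = 42.
Check: U(7, 42) = 4332.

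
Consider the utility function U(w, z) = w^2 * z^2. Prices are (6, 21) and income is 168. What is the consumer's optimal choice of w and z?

w* = 14, z* = 4

MU_w = 2·w·z^2 and MU_z = 2·w^2·z.
MRS = MU_w/MU_z = z/w.
Tangency: set MRS = p_w/p_z = 6/21 = 2/7.
So z/w = 2/7, i.e. z = (2/7)·w.
Substitute into the budget 6·w + 21·z = 168: 12·w = 168, so w* = 14.
Then z* = (2/7)·14 = 4.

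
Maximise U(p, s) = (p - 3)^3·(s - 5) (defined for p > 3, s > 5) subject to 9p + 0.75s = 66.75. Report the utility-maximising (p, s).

p* = 6, s* = 17

MU_p = 3·(p−3)^2·(s−5), MU_s = (p−3)^3.
MRS = (3/1)·(s−5)/(p−3).
Tangency: set MRS = p_p/p_s = 9/0.75 = 12.
So (3/1)·(s − 5)/(p − 3) = 12, i.e. (s − 5) = 4·(p − 3).
Rewrite the budget in excess-of-subsistence terms: 9·(p − 3) + 0.75·(s − 5) = 66.75 − 9·3 − 0.75·5 = 36.
Substituting, 12·(p − 3) = 36, so p − 3 = 3 and p* = 6.
Then s − 5 = 4·3 = 12, so s* = 17.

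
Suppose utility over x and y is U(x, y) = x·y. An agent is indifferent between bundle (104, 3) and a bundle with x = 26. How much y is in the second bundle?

y = 12

U(104, 3) = 312.
Set U(26, y) = 312 and solve.
With x = 26: y = 312/26 = 12.
Check: U(26, 12) = 312.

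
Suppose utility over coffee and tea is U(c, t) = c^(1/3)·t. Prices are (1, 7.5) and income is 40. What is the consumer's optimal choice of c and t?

c* = 10, t* = 4

MU_c = 1/3·c^(-2/3)·t and MU_t = c^(1/3).
MRS = MU_c/MU_t = (1/3)·t/c.
Tangency: set MRS = p_c/p_t = 1/7.5 = 2/15.
So (1/3)·t/c = 2/15, i.e. t = 0.4·c.
Substitute into the budget 1·c + 7.5·t = 40: 4·c = 40, so c* = 10.
Then t* = 0.4·10 = 4.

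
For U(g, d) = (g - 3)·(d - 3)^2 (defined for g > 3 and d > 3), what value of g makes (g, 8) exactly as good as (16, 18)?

U(16, 18) = 2925.
Set U(g, 8) = 2925 and solve.
With d = 8: (8 − 3)^2 = 25, so (g − 3) = 2925/25 = 117.
So g = 3 + 117 = 120.
Check: U(120, 8) = 2925.

g = 120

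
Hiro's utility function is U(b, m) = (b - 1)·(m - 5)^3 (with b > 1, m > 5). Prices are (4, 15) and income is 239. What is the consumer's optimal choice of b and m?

MU_b = (m−5)^3, MU_m = 3·(b−1)·(m−5)^2.
MRS = (1/3)·(m−5)/(b−1).
Tangency: set MRS = p_b/p_m = 4/15.
So (1/3)·(m − 5)/(b − 1) = 4/15, i.e. (m − 5) = 0.8·(b − 1).
Rewrite the budget in excess-of-subsistence terms: 4·(b − 1) + 15·(m − 5) = 239 − 4·1 − 15·5 = 160.
Substituting, 16·(b − 1) = 160, so b − 1 = 10 and b* = 11.
Then m − 5 = 0.8·10 = 8, so m* = 13.

b* = 11, m* = 13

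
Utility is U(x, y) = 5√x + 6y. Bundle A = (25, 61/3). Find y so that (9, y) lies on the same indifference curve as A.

y = 22

U(25, 61/3) = 147.
Set U(9, y) = 147 and solve.
With x = 9: √9 = 3, so 6y = 147 − 5·3 = 132 and y = 22.
Check: U(9, 22) = 147.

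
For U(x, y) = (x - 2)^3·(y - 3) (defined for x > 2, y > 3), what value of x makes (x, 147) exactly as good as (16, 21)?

x = 9

U(16, 21) = 49392.
Set U(x, 147) = 49392 and solve.
With y = 147: (147 − 3) = 144, so (x − 2)^3 = 49392/144 = 343.
Taking the cube root (with x > 2): x − 2 = 7, so x = 9.
Check: U(9, 147) = 49392.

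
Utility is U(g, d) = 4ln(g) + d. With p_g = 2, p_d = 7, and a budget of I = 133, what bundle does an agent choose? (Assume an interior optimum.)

g* = 14, d* = 15

MU_g = 4/g, MU_d = 1.
MRS = 4/g ÷ 1.
Tangency: set MRS = p_g/p_d = 2/7.
MRS depends only on g: 4/g = 2/7 ⇒ g* = 4/(2/7) = 14.
From the budget, 7·d = 133 − 2·14 = 105, so d* = 15.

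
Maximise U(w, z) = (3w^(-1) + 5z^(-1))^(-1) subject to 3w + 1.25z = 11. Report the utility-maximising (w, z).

w* = 2, z* = 4

For CES with ρ = -1, MRS = (3/5)·(z/w)^2.
Tangency: set MRS = p_w/p_z = 3/1.25 = 2.4.
So (z/w)^2 = 4; taking the square root, z/w = 2, i.e. z = 2·w.
Substitute into the budget 3·w + 1.25·z = 11: 5.5·w = 11, so w* = 2 and z* = 2·2 = 4.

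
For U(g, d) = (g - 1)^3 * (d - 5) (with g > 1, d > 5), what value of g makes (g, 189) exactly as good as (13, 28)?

g = 7

U(13, 28) = 39744.
Set U(g, 189) = 39744 and solve.
With d = 189: (189 − 5) = 184, so (g − 1)^3 = 39744/184 = 216.
Taking the cube root (with g > 1): g − 1 = 6, so g = 7.
Check: U(7, 189) = 39744.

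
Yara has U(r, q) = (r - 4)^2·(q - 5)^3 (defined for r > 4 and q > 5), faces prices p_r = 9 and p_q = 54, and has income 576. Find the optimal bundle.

MU_r = 2·(r−4)·(q−5)^3, MU_q = 3·(r−4)^2·(q−5)^2.
MRS = (2/3)·(q−5)/(r−4).
Tangency: set MRS = p_r/p_q = 9/54 = 1/6.
So (2/3)·(q − 5)/(r − 4) = 1/6, i.e. (q − 5) = 0.25·(r − 4).
Rewrite the budget in excess-of-subsistence terms: 9·(r − 4) + 54·(q − 5) = 576 − 9·4 − 54·5 = 270.
Substituting, 22.5·(r − 4) = 270, so r − 4 = 12 and r* = 16.
Then q − 5 = 0.25·12 = 3, so q* = 8.

r* = 16, q* = 8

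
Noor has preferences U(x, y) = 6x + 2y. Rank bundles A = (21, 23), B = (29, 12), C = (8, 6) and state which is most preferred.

Bundle B

Evaluate utility at each bundle:
U(A) = 172.
U(B) = 198.
U(C) = 60.
Highest utility is B, so B ≻ A ≻ C.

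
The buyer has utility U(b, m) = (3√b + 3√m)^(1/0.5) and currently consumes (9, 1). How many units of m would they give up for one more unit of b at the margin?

MRS = 1/3

For CES with ρ = 0.5, MRS = √(m/b).
At (9, 1): MRS = 1/3.
That is, one extra unit of b is worth 1/3 units of m at the margin.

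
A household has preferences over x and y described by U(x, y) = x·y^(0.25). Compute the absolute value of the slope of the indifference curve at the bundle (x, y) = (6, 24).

MU_x = y^(0.25) and MU_y = 0.25·x·y^(-0.75).
MRS = MU_x/MU_y = (4)·y/x.
At (6, 24): MRS = 16.
That is, one extra unit of x is worth 16 units of y at the margin.

MRS = 16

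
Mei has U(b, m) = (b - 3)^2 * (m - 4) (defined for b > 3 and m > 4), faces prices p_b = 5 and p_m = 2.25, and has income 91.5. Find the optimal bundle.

b* = 12, m* = 14

MU_b = 2·(b−3)·(m−4), MU_m = (b−3)^2.
MRS = (2/1)·(m−4)/(b−3).
Tangency: set MRS = p_b/p_m = 5/2.25 = 20/9.
So (2/1)·(m − 4)/(b − 3) = 20/9, i.e. (m − 4) = (10/9)·(b − 3).
Rewrite the budget in excess-of-subsistence terms: 5·(b − 3) + 2.25·(m − 4) = 91.5 − 5·3 − 2.25·4 = 67.5.
Substituting, 7.5·(b − 3) = 67.5, so b − 3 = 9 and b* = 12.
Then m − 4 = (10/9)·9 = 10, so m* = 14.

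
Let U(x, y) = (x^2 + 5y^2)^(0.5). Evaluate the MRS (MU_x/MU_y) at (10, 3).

MRS = 2/3

For CES with ρ = 2, MRS = (1/5)·(y/x)^(-1).
At (10, 3): MRS = 2/3.
That is, one extra unit of x is worth 2/3 units of y at the margin.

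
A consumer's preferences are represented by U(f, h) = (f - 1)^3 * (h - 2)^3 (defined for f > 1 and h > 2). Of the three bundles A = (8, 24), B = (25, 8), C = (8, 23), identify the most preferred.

Bundle A

Evaluate utility at each bundle:
U(A) = 3652264.
U(B) = 2985984.
U(C) = 3176523.
Highest utility is A, so A ≻ C ≻ B.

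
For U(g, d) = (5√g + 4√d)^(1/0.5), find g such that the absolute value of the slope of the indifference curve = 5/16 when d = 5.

For CES with ρ = 0.5, MRS = (5/4)·√(d/g).
Setting (5/4)·√(5/g) = 5/16 gives √(5/g) = 0.25, so 5/g = 1/16 and g = 80.

g = 80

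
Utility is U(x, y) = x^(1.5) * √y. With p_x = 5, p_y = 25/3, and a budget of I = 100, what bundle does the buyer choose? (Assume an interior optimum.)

x* = 15, y* = 3

MU_x = 1.5·√x·√y and MU_y = 0.5·x^(1.5)·y^(-0.5).
MRS = MU_x/MU_y = (3)·y/x.
Tangency: set MRS = p_x/p_y = 5/(25/3) = 0.6.
So (3)·y/x = 0.6, i.e. y = 0.2·x.
Substitute into the budget 5·x + (25/3)·y = 100: (20/3)·x = 100, so x* = 15.
Then y* = 0.2·15 = 3.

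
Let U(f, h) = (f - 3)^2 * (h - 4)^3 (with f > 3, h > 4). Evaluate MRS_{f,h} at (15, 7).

MRS = 1/6

MU_f = 2·(f−3)·(h−4)^3, MU_h = 3·(f−3)^2·(h−4)^2.
MRS = (2/3)·(h−4)/(f−3).
At (15, 7): MRS = 1/6.
That is, one extra unit of f is worth 1/6 units of h at the margin.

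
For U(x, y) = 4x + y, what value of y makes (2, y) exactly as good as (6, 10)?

y = 26

U(6, 10) = 34.
Set U(2, y) = 34 and solve.
4·2 + y = 34 ⇒ y = 26 ⇒ y = 26.
Check: U(2, 26) = 34.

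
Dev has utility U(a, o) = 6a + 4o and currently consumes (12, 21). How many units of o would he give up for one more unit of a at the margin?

MU_a = 6, MU_o = 4, so MRS = 6/4 = 1.5 at every bundle.
At (12, 21): MRS = 1.5.
The indifference curve has slope −1.5 at this bundle.

MRS = 1.5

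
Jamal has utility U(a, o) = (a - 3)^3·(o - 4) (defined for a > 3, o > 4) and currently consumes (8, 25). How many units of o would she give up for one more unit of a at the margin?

MU_a = 3·(a−3)^2·(o−4), MU_o = (a−3)^3.
MRS = (3/1)·(o−4)/(a−3).
At (8, 25): MRS = 12.6.
That is, one extra unit of a is worth 12.6 units of o at the margin.

MRS = 12.6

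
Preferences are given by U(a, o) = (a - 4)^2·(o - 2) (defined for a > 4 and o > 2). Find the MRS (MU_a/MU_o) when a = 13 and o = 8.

MU_a = 2·(a−4)·(o−2), MU_o = (a−4)^2.
MRS = (2/1)·(o−2)/(a−4).
At (13, 8): MRS = 4/3.
So at (13, 8) the consumer would give up 4/3 units of o for one more unit of a.

MRS = 4/3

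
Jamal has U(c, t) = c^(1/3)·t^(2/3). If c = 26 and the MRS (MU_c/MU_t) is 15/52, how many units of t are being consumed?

MU_c = 1/3·c^(-2/3)·t^(2/3) and MU_t = 2/3·c^(1/3)·t^(-1/3).
MRS = MU_c/MU_t = (0.5)·t/c.
Substitute c = 26: MRS = t/52. Setting t/52 = 15/52 gives t = (15/52)·52 = 15.

t = 15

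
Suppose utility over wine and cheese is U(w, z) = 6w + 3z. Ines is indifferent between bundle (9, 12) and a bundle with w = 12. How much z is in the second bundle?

U(9, 12) = 90.
Set U(12, z) = 90 and solve.
6·12 + 3z = 90 ⇒ 3z = 18 ⇒ z = 6.
Check: U(12, 6) = 90.

z = 6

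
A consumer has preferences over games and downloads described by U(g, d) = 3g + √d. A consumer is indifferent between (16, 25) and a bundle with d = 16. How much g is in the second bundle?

U(16, 25) = 53.
Set U(g, 16) = 53 and solve.
With d = 16: √16 = 4, so 3g = 53 − 4 = 49 and g = 49/3.
Check: U(49/3, 16) = 53.

g = 49/3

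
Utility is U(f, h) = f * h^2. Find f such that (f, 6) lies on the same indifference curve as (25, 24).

f = 400

U(25, 24) = 14400.
Set U(f, 6) = 14400 and solve.
With h = 6: 6^2 = 36, so f = 14400/36 = 400.
Check: U(400, 6) = 14400.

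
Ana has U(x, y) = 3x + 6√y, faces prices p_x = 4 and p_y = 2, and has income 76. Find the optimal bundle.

MU_x = 3, MU_y = 6/(2√y).
MRS = 3 ÷ (6/(2√y)).
Tangency: set MRS = p_x/p_y = 4/2 = 2.
MRS depends only on y: √y = 2 ⇒ √y = 2 ⇒ y* = 4.
From the budget, 4·x = 76 − 2·4 = 68, so x* = 17.

x* = 17, y* = 4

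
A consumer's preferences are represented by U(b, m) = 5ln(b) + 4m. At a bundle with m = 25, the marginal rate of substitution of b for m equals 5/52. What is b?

b = 13

MU_b = 5/b, MU_m = 4.
MRS = 5/b ÷ 4.
MRS depends only on b: 1.25/b = 5/52 ⇒ b = 1.25/(5/52) = 13.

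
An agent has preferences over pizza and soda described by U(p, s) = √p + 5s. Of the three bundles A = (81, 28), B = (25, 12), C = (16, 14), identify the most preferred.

Evaluate utility at each bundle:
U(A) = 149.000.
U(B) = 65.000.
U(C) = 74.000.
Highest utility is A, so A ≻ C ≻ B.

Bundle A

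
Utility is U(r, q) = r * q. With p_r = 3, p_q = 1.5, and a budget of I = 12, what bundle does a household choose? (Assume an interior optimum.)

MU_r = q and MU_q = r.
MRS = MU_r/MU_q = q/r.
Tangency: set MRS = p_r/p_q = 3/1.5 = 2.
So q/r = 2, i.e. q = 2·r.
Substitute into the budget 3·r + 1.5·q = 12: 6·r = 12, so r* = 2.
Then q* = 2·2 = 4.

r* = 2, q* = 4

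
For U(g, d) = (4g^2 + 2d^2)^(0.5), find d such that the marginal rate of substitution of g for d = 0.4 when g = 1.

d = 5

For CES with ρ = 2, MRS = (4/2)·(d/g)^(-1).
Setting (4/2)·(d/1)^(-1) = 0.4 gives (d/1)^(-1) = 0.2, so d/1 = 5 and d = 5.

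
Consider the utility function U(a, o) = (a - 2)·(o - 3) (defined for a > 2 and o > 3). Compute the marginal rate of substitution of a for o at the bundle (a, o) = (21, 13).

MRS = 10/19

MU_a = (o−3), MU_o = (a−2).
MRS = (o−3)/(a−2).
At (21, 13): MRS = 10/19.
So at (21, 13) the consumer would give up 10/19 units of o for one more unit of a.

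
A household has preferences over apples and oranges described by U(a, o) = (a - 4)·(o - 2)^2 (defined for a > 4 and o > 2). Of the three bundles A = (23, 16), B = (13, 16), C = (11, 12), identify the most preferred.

Evaluate utility at each bundle:
U(A) = 3724.
U(B) = 1764.
U(C) = 700.
Highest utility is A, so A ≻ B ≻ C.

Bundle A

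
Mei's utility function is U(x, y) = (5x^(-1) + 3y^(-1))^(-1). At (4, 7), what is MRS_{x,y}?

For CES with ρ = -1, MRS = (5/3)·(y/x)^2.
At (4, 7): MRS = 245/48.
The indifference curve has slope −245/48 at this bundle.

MRS = 245/48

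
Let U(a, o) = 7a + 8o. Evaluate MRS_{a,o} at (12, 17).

MU_a = 7, MU_o = 8, so MRS = 7/8 = 0.875 at every bundle.
At (12, 17): MRS = 0.875.
The indifference curve has slope −0.875 at this bundle.

MRS = 0.875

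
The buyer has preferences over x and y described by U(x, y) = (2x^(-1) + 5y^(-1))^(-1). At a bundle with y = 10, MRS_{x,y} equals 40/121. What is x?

For CES with ρ = -1, MRS = (2/5)·(y/x)^2.
Setting (2/5)·(10/x)^2 = 40/121 gives (10/x)^2 = 100/121, so 10/x = 10/11 and x = 11.

x = 11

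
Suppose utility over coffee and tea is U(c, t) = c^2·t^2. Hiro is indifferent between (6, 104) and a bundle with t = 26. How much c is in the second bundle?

U(6, 104) = 389376.
Set U(c, 26) = 389376 and solve.
With t = 26: 26^2 = 676, so c^2 = 389376/676 = 576; taking the square root, c = 24.
Check: U(24, 26) = 389376.

c = 24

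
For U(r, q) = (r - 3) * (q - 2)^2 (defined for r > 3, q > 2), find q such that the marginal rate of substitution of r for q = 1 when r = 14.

q = 24

MU_r = (q−2)^2, MU_q = 2·(r−3)·(q−2).
MRS = (1/2)·(q−2)/(r−3).
Substitute r = 14: MRS = (q − 2)/22. Setting this equal to 1 gives q − 2 = 1·22 = 22, so q = 24.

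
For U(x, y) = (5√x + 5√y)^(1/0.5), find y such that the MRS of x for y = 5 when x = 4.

y = 100

For CES with ρ = 0.5, MRS = √(y/x).
Setting √(y/4) = 5 gives y/4 = 25 and y = 100.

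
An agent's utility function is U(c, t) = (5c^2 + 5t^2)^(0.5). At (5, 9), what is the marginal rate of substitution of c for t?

MRS = 5/9

For CES with ρ = 2, MRS = (t/c)^(-1).
At (5, 9): MRS = 5/9.
That is, one extra unit of c is worth 5/9 units of t at the margin.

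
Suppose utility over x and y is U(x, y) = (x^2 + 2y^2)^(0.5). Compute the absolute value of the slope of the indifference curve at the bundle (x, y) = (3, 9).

MRS = 1/6

For CES with ρ = 2, MRS = (1/2)·(y/x)^(-1).
At (3, 9): MRS = 1/6.
The indifference curve has slope −1/6 at this bundle.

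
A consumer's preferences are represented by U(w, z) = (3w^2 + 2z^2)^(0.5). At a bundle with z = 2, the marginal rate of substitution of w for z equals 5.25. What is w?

w = 7

For CES with ρ = 2, MRS = (3/2)·(z/w)^(-1).
Setting (3/2)·(2/w)^(-1) = 5.25 gives (2/w)^(-1) = 3.5, so 2/w = 2/7 and w = 7.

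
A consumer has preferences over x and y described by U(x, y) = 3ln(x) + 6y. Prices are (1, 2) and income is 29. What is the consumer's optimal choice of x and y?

x* = 1, y* = 14

MU_x = 3/x, MU_y = 6.
MRS = 3/x ÷ 6.
Tangency: set MRS = p_x/p_y = 1/2 = 0.5.
MRS depends only on x: 0.5/x = 0.5 ⇒ x* = 0.5/0.5 = 1.
From the budget, 2·y = 29 − 1·1 = 28, so y* = 14.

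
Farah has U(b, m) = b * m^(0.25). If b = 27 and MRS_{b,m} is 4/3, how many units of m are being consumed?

m = 9

MU_b = m^(0.25) and MU_m = 0.25·b·m^(-0.75).
MRS = MU_b/MU_m = (4)·m/b.
Substitute b = 27: MRS = m/6.75. Setting m/6.75 = 4/3 gives m = (4/3)·6.75 = 9.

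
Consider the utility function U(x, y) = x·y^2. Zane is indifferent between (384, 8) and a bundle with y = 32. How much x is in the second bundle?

x = 24

U(384, 8) = 24576.
Set U(x, 32) = 24576 and solve.
With y = 32: 32^2 = 1024, so x = 24576/1024 = 24.
Check: U(24, 32) = 24576.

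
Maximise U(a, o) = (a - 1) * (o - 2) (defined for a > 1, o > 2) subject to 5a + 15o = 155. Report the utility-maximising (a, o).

a* = 13, o* = 6

MU_a = (o−2), MU_o = (a−1).
MRS = (o−2)/(a−1).
Tangency: set MRS = p_a/p_o = 5/15 = 1/3.
So (o − 2)/(a − 1) = 1/3, i.e. (o − 2) = (1/3)·(a − 1).
Rewrite the budget in excess-of-subsistence terms: 5·(a − 1) + 15·(o − 2) = 155 − 5·1 − 15·2 = 120.
Substituting, 10·(a − 1) = 120, so a − 1 = 12 and a* = 13.
Then o − 2 = (1/3)·12 = 4, so o* = 6.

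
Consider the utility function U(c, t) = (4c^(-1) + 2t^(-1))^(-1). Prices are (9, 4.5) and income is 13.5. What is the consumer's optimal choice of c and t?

c* = 1, t* = 1

For CES with ρ = -1, MRS = (4/2)·(t/c)^2.
Tangency: set MRS = p_c/p_t = 9/4.5 = 2.
So (t/c)^2 = 1; taking the square root, t/c = 1, i.e. t = c.
Substitute into the budget 9·c + 4.5·t = 13.5: 13.5·c = 13.5, so c* = 1 and t* = 1.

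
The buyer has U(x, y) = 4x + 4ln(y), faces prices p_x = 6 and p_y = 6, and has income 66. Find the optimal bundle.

MU_x = 4, MU_y = 4/y.
MRS = 4 ÷ (4/y).
Tangency: set MRS = p_x/p_y = 6/6 = 1.
MRS depends only on y: y = 1 ⇒ y* = 1.
From the budget, 6·x = 66 − 6·1 = 60, so x* = 10.

x* = 10, y* = 1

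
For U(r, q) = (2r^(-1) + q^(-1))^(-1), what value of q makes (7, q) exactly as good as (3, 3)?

q = 1.4

U depends on (r, q) only through S = 2r^(-1) + q^(-1), so equal utility means equal S. At (3, 3): S = 1.
With r = 7: 2·7^(-1) = 2/7, so q^(-1) = 1 − 2/7 = 5/7.
Hence q = 1/(5/7) = 1.4.
Check: U(7, 1.4) = 1.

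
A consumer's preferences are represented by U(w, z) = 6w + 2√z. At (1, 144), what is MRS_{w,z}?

MU_w = 6, MU_z = 2/(2√z).
MRS = 6 ÷ (2/(2√z)).
At (1, 144): MRS = 72.
The indifference curve has slope −72 at this bundle.

MRS = 72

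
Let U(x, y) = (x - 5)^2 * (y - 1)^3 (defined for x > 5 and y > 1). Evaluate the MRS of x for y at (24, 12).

MU_x = 2·(x−5)·(y−1)^3, MU_y = 3·(x−5)^2·(y−1)^2.
MRS = (2/3)·(y−1)/(x−5).
At (24, 12): MRS = 22/57.
That is, one extra unit of x is worth 22/57 units of y at the margin.

MRS = 22/57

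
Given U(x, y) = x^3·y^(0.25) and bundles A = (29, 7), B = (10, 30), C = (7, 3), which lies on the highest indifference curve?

Evaluate utility at each bundle:
U(A) = 39670.576.
U(B) = 2340.347.
U(C) = 451.413.
Highest utility is A, so A ≻ B ≻ C.

Bundle A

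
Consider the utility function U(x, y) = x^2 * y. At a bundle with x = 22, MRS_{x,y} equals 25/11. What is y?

y = 25

MU_x = 2·x·y and MU_y = x^2.
MRS = MU_x/MU_y = (2/1)·y/x.
Substitute x = 22: MRS = y/11. Setting y/11 = 25/11 gives y = (25/11)·11 = 25.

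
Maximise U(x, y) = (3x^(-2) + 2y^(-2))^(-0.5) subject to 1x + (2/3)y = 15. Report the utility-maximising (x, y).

For CES with ρ = -2, MRS = (3/2)·(y/x)^3.
Tangency: set MRS = p_x/p_y = 1/(2/3) = 1.5.
So (y/x)^3 = 1; taking the cube root, y/x = 1, i.e. y = x.
Substitute into the budget 1·x + (2/3)·y = 15: (5/3)·x = 15, so x* = 9 and y* = 9.

x* = 9, y* = 9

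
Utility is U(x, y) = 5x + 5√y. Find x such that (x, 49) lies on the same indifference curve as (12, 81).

U(12, 81) = 105.
Set U(x, 49) = 105 and solve.
With y = 49: √49 = 7, so 5x = 105 − 5·7 = 70 and x = 14.
Check: U(14, 49) = 105.

x = 14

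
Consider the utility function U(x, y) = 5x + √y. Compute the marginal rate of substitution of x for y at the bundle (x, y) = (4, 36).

MRS = 60

MU_x = 5, MU_y = 1/(2√y).
MRS = 5 ÷ (1/(2√y)).
At (4, 36): MRS = 60.
So at (4, 36) the consumer would give up 60 units of y for one more unit of x.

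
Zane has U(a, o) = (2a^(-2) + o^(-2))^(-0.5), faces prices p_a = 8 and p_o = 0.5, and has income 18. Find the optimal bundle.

a* = 2, o* = 4

For CES with ρ = -2, MRS = (2/1)·(o/a)^3.
Tangency: set MRS = p_a/p_o = 8/0.5 = 16.
So (o/a)^3 = 8; taking the cube root, o/a = 2, i.e. o = 2·a.
Substitute into the budget 8·a + 0.5·o = 18: 9·a = 18, so a* = 2 and o* = 2·2 = 4.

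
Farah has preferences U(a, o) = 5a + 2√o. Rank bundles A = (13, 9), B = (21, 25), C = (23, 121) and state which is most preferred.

Evaluate utility at each bundle:
U(A) = 71.000.
U(B) = 115.000.
U(C) = 137.000.
Highest utility is C, so C ≻ B ≻ A.

Bundle C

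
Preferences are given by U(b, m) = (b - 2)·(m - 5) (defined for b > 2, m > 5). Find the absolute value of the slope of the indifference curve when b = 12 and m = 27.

MU_b = (m−5), MU_m = (b−2).
MRS = (m−5)/(b−2).
At (12, 27): MRS = 2.2.
That is, one extra unit of b is worth 2.2 units of m at the margin.

MRS = 2.2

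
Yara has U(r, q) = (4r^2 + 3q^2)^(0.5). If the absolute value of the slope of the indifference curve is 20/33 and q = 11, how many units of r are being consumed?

For CES with ρ = 2, MRS = (4/3)·(q/r)^(-1).
Setting (4/3)·(11/r)^(-1) = 20/33 gives (11/r)^(-1) = 5/11, so 11/r = 2.2 and r = 5.

r = 5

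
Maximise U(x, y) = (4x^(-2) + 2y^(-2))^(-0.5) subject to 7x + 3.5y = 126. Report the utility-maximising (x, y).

x* = 12, y* = 12

For CES with ρ = -2, MRS = (4/2)·(y/x)^3.
Tangency: set MRS = p_x/p_y = 7/3.5 = 2.
So (y/x)^3 = 1; taking the cube root, y/x = 1, i.e. y = x.
Substitute into the budget 7·x + 3.5·y = 126: 10.5·x = 126, so x* = 12 and y* = 12.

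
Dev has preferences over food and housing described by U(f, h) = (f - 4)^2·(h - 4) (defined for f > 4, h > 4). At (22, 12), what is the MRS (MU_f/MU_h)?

MRS = 8/9

MU_f = 2·(f−4)·(h−4), MU_h = (f−4)^2.
MRS = (2/1)·(h−4)/(f−4).
At (22, 12): MRS = 8/9.
The indifference curve has slope −8/9 at this bundle.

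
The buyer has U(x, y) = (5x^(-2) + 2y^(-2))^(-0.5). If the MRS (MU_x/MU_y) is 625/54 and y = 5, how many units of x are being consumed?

For CES with ρ = -2, MRS = (5/2)·(y/x)^3.
Setting (5/2)·(5/x)^3 = 625/54 gives (5/x)^3 = 125/27, so 5/x = 5/3 and x = 3.

x = 3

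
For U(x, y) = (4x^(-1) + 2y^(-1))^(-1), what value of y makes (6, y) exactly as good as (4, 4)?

y = 2.4

U depends on (x, y) only through S = 4x^(-1) + 2y^(-1), so equal utility means equal S. At (4, 4): S = 1.5.
With x = 6: 4·6^(-1) = 2/3, so 2y^(-1) = 1.5 − 2/3 = 5/6, i.e. y^(-1) = 5/12.
Hence y = 1/(5/12) = 2.4.
Check: U(6, 2.4) = 0.6667.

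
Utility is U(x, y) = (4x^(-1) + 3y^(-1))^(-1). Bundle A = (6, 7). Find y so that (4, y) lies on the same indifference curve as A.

U depends on (x, y) only through S = 4x^(-1) + 3y^(-1), so equal utility means equal S. At (6, 7): S = 23/21.
With x = 4: 4·4^(-1) = 1, so 3y^(-1) = 23/21 − 1 = 2/21, i.e. y^(-1) = 2/63.
Hence y = 1/(2/63) = 31.5.
Check: U(4, 31.5) = 0.913.

y = 31.5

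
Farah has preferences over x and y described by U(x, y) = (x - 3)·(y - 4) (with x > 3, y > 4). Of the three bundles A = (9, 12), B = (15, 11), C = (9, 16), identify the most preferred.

Evaluate utility at each bundle:
U(A) = 48.
U(B) = 84.
U(C) = 72.
Highest utility is B, so B ≻ C ≻ A.

Bundle B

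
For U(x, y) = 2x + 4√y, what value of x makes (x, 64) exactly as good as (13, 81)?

x = 15

U(13, 81) = 62.
Set U(x, 64) = 62 and solve.
With y = 64: √64 = 8, so 2x = 62 − 4·8 = 30 and x = 15.
Check: U(15, 64) = 62.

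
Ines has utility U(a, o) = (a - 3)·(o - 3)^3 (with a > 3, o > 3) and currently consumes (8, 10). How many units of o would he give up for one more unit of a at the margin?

MU_a = (o−3)^3, MU_o = 3·(a−3)·(o−3)^2.
MRS = (1/3)·(o−3)/(a−3).
At (8, 10): MRS = 7/15.
That is, one extra unit of a is worth 7/15 units of o at the margin.

MRS = 7/15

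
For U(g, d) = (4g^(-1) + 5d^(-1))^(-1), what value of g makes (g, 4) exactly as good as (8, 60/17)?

g = 6

U depends on (g, d) only through S = 4g^(-1) + 5d^(-1), so equal utility means equal S. At (8, 60/17): S = 23/12.
With d = 4: 5·4^(-1) = 1.25, so 4g^(-1) = 23/12 − 1.25 = 2/3, i.e. g^(-1) = 1/6.
Hence g = 1/(1/6) = 6.
Check: U(6, 4) = 0.5217.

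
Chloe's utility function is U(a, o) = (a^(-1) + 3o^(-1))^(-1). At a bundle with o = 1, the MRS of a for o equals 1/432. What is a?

For CES with ρ = -1, MRS = (1/3)·(o/a)^2.
Setting (1/3)·(1/a)^2 = 1/432 gives (1/a)^2 = 1/144, so 1/a = 1/12 and a = 12.

a = 12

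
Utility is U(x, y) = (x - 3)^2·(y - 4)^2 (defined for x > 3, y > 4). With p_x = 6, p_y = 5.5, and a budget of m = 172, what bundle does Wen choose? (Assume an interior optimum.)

x* = 14, y* = 16

MU_x = 2·(x−3)·(y−4)^2, MU_y = 2·(x−3)^2·(y−4).
MRS = (y−4)/(x−3).
Tangency: set MRS = p_x/p_y = 6/5.5 = 12/11.
So (y − 4)/(x − 3) = 12/11, i.e. (y − 4) = (12/11)·(x − 3).
Rewrite the budget in excess-of-subsistence terms: 6·(x − 3) + 5.5·(y − 4) = 172 − 6·3 − 5.5·4 = 132.
Substituting, 12·(x − 3) = 132, so x − 3 = 11 and x* = 14.
Then y − 4 = (12/11)·11 = 12, so y* = 16.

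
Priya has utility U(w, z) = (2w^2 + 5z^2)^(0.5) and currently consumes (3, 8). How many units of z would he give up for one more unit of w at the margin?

For CES with ρ = 2, MRS = (2/5)·(z/w)^(-1).
At (3, 8): MRS = 0.15.
The indifference curve has slope −0.15 at this bundle.

MRS = 0.15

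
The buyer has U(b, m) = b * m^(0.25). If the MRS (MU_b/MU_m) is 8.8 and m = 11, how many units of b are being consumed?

MU_b = m^(0.25) and MU_m = 0.25·b·m^(-0.75).
MRS = MU_b/MU_m = (4)·m/b.
Substitute m = 11: MRS = 44/b. Setting 44/b = 8.8 gives b = 44/8.8 = 5.

b = 5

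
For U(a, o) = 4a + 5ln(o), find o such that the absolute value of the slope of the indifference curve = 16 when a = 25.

MU_a = 4, MU_o = 5/o.
MRS = 4 ÷ (5/o).
MRS depends only on o: 0.8·o = 16 ⇒ o = 16/0.8 = 20.

o = 20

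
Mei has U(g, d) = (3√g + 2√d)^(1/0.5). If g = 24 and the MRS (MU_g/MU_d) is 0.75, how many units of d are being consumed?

d = 6

For CES with ρ = 0.5, MRS = (3/2)·√(d/g).
Setting (3/2)·√(d/24) = 0.75 gives √(d/24) = 0.5, so d/24 = 0.25 and d = 6.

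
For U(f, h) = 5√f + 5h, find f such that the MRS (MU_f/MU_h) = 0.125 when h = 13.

f = 16

MU_f = 5/(2√f), MU_h = 5.
MRS = 5/(2√f) ÷ 5.
MRS depends only on f: 0.5/√f = 0.125 ⇒ √f = 0.5/0.125 = 4 ⇒ f = 16.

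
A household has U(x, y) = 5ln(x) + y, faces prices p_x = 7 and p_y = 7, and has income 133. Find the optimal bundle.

x* = 5, y* = 14

MU_x = 5/x, MU_y = 1.
MRS = 5/x ÷ 1.
Tangency: set MRS = p_x/p_y = 7/7 = 1.
MRS depends only on x: 5/x = 1 ⇒ x* = 5/1 = 5.
From the budget, 7·y = 133 − 7·5 = 98, so y* = 14.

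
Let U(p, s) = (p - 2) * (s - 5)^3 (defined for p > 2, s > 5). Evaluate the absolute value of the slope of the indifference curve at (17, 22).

MU_p = (s−5)^3, MU_s = 3·(p−2)·(s−5)^2.
MRS = (1/3)·(s−5)/(p−2).
At (17, 22): MRS = 17/45.
That is, one extra unit of p is worth 17/45 units of s at the margin.

MRS = 17/45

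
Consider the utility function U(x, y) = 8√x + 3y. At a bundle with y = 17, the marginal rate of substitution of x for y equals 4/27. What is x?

MU_x = 8/(2√x), MU_y = 3.
MRS = 8/(2√x) ÷ 3.
MRS depends only on x: (4/3)/√x = 4/27 ⇒ √x = (4/3)/(4/27) = 9 ⇒ x = 81.

x = 81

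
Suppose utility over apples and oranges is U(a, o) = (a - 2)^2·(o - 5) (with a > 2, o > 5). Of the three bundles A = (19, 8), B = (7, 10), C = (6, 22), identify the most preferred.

Evaluate utility at each bundle:
U(A) = 867.
U(B) = 125.
U(C) = 272.
Highest utility is A, so A ≻ C ≻ B.

Bundle A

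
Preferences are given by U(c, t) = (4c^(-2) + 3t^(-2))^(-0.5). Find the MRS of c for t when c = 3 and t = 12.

MRS = 256/3

For CES with ρ = -2, MRS = (4/3)·(t/c)^3.
At (3, 12): MRS = 256/3.
That is, one extra unit of c is worth 256/3 units of t at the margin.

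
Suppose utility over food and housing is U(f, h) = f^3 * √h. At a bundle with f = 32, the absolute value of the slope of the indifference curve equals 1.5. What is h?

h = 8

MU_f = 3·f^2·√h and MU_h = 0.5·f^3·h^(-0.5).
MRS = MU_f/MU_h = (6)·h/f.
Substitute f = 32: MRS = h/(16/3). Setting h/(16/3) = 1.5 gives h = 1.5·(16/3) = 8.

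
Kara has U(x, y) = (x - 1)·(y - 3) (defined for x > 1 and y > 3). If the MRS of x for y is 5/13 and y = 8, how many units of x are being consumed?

x = 14

MU_x = (y−3), MU_y = (x−1).
MRS = (y−3)/(x−1).
Substitute y = 8: MRS = 5/(x − 1). Setting this equal to 5/13 gives x − 1 = 5/(5/13) = 13, so x = 14.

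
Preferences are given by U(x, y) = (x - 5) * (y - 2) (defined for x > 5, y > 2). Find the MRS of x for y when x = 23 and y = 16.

MRS = 7/9

MU_x = (y−2), MU_y = (x−5).
MRS = (y−2)/(x−5).
At (23, 16): MRS = 7/9.
The indifference curve has slope −7/9 at this bundle.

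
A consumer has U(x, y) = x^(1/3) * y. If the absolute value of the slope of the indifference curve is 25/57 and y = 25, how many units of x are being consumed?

MU_x = 1/3·x^(-2/3)·y and MU_y = x^(1/3).
MRS = MU_x/MU_y = (1/3)·y/x.
Substitute y = 25: MRS = (25/3)/x. Setting (25/3)/x = 25/57 gives x = (25/3)/(25/57) = 19.

x = 19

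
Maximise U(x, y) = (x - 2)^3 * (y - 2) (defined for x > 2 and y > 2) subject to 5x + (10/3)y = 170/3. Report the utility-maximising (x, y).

x* = 8, y* = 5

MU_x = 3·(x−2)^2·(y−2), MU_y = (x−2)^3.
MRS = (3/1)·(y−2)/(x−2).
Tangency: set MRS = p_x/p_y = 5/(10/3) = 1.5.
So (3/1)·(y − 2)/(x − 2) = 1.5, i.e. (y − 2) = 0.5·(x − 2).
Rewrite the budget in excess-of-subsistence terms: 5·(x − 2) + (10/3)·(y − 2) = 170/3 − 5·2 − (10/3)·2 = 40.
Substituting, (20/3)·(x − 2) = 40, so x − 2 = 6 and x* = 8.
Then y − 2 = 0.5·6 = 3, so y* = 5.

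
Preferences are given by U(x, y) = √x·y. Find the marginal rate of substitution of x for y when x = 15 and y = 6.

MRS = 0.2

MU_x = 0.5·x^(-0.5)·y and MU_y = √x.
MRS = MU_x/MU_y = (0.5)·y/x.
At (15, 6): MRS = 0.2.
So at (15, 6) the consumer would give up 0.2 units of y for one more unit of x.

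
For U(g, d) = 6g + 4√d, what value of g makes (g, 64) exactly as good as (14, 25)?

g = 12

U(14, 25) = 104.
Set U(g, 64) = 104 and solve.
With d = 64: √64 = 8, so 6g = 104 − 4·8 = 72 and g = 12.
Check: U(12, 64) = 104.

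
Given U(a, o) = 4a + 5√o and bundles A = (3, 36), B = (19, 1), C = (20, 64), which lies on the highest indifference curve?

Bundle C

Evaluate utility at each bundle:
U(A) = 42.000.
U(B) = 81.000.
U(C) = 120.000.
Highest utility is C, so C ≻ B ≻ A.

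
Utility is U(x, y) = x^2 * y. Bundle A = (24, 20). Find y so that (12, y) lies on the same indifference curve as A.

U(24, 20) = 11520.
Set U(12, y) = 11520 and solve.
With x = 12: 12^2 = 144, so y = 11520/144 = 80.
Check: U(12, 80) = 11520.

y = 80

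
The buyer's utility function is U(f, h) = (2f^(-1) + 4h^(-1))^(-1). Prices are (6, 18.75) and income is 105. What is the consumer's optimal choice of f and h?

For CES with ρ = -1, MRS = (2/4)·(h/f)^2.
Tangency: set MRS = p_f/p_h = 6/18.75 = 8/25.
So (h/f)^2 = 16/25; taking the square root, h/f = 0.8, i.e. h = 0.8·f.
Substitute into the budget 6·f + 18.75·h = 105: 21·f = 105, so f* = 5 and h* = 0.8·5 = 4.

f* = 5, h* = 4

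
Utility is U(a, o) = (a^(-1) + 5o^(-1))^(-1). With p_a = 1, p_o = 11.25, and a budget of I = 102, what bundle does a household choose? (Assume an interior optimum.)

For CES with ρ = -1, MRS = (1/5)·(o/a)^2.
Tangency: set MRS = p_a/p_o = 1/11.25 = 4/45.
So (o/a)^2 = 4/9; taking the square root, o/a = 2/3, i.e. o = (2/3)·a.
Substitute into the budget 1·a + 11.25·o = 102: 8.5·a = 102, so a* = 12 and o* = (2/3)·12 = 8.

a* = 12, o* = 8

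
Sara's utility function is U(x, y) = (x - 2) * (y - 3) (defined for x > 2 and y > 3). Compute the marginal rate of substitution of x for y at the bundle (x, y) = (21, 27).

MU_x = (y−3), MU_y = (x−2).
MRS = (y−3)/(x−2).
At (21, 27): MRS = 24/19.
So at (21, 27) the consumer would give up 24/19 units of y for one more unit of x.

MRS = 24/19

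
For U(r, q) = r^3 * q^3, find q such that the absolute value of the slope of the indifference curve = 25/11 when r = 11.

MU_r = 3·r^2·q^3 and MU_q = 3·r^3·q^2.
MRS = MU_r/MU_q = q/r.
Substitute r = 11: MRS = q/11. Setting q/11 = 25/11 gives q = (25/11)·11 = 25.

q = 25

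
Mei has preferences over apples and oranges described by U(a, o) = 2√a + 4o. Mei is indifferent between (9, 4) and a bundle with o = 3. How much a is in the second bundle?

a = 25

U(9, 4) = 22.
Set U(a, 3) = 22 and solve.
With o = 3: 2√a = 22 − 4·3 = 10, so √a = 5 and a = 25.
Check: U(25, 3) = 22.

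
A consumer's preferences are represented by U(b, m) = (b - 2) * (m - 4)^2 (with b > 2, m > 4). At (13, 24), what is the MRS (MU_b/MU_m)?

MU_b = (m−4)^2, MU_m = 2·(b−2)·(m−4).
MRS = (1/2)·(m−4)/(b−2).
At (13, 24): MRS = 10/11.
That is, one extra unit of b is worth 10/11 units of m at the margin.

MRS = 10/11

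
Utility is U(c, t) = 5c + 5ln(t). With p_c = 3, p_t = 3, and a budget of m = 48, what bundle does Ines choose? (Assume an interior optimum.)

c* = 15, t* = 1

MU_c = 5, MU_t = 5/t.
MRS = 5 ÷ (5/t).
Tangency: set MRS = p_c/p_t = 3/3 = 1.
MRS depends only on t: t = 1 ⇒ t* = 1.
From the budget, 3·c = 48 − 3·1 = 45, so c* = 15.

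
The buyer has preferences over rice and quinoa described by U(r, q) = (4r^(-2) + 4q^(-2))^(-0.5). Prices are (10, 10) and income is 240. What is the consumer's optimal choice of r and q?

For CES with ρ = -2, MRS = (q/r)^3.
Tangency: set MRS = p_r/p_q = 10/10 = 1.
So (q/r)^3 = 1; taking the cube root, q/r = 1, i.e. q = r.
Substitute into the budget 10·r + 10·q = 240: 20·r = 240, so r* = 12 and q* = 12.

r* = 12, q* = 12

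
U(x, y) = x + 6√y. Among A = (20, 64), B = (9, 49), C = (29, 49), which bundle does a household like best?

Evaluate utility at each bundle:
U(A) = 68.000.
U(B) = 51.000.
U(C) = 71.000.
Highest utility is C, so C ≻ A ≻ B.

Bundle C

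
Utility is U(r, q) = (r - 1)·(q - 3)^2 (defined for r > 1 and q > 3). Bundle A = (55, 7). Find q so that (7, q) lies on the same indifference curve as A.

U(55, 7) = 864.
Set U(7, q) = 864 and solve.
With r = 7: (7 − 1) = 6, so (q − 3)^2 = 864/6 = 144.
Taking the square root (with q > 3): q − 3 = 12, so q = 15.
Check: U(7, 15) = 864.

q = 15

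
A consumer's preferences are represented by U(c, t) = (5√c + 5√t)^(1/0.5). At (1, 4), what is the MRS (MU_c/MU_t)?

For CES with ρ = 0.5, MRS = √(t/c).
At (1, 4): MRS = 2.
The indifference curve has slope −2 at this bundle.

MRS = 2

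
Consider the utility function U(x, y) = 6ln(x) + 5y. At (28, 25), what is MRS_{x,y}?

MU_x = 6/x, MU_y = 5.
MRS = 6/x ÷ 5.
At (28, 25): MRS = 3/70.
That is, one extra unit of x is worth 3/70 units of y at the margin.

MRS = 3/70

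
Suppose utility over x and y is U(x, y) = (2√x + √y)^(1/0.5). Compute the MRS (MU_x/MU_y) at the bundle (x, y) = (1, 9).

For CES with ρ = 0.5, MRS = (2/1)·√(y/x).
At (1, 9): MRS = 6.
So at (1, 9) the consumer would give up 6 units of y for one more unit of x.

MRS = 6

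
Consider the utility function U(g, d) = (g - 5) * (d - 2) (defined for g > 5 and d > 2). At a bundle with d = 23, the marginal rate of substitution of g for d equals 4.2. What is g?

g = 10

MU_g = (d−2), MU_d = (g−5).
MRS = (d−2)/(g−5).
Substitute d = 23: MRS = 21/(g − 5). Setting this equal to 4.2 gives g − 5 = 21/4.2 = 5, so g = 10.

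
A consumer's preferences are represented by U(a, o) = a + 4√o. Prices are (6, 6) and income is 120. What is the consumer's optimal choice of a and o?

a* = 16, o* = 4

MU_a = 1, MU_o = 4/(2√o).
MRS = 1 ÷ (4/(2√o)).
Tangency: set MRS = p_a/p_o = 6/6 = 1.
MRS depends only on o: 0.5·√o = 1 ⇒ √o = 1/0.5 = 2 ⇒ o* = 4.
From the budget, 6·a = 120 − 6·4 = 96, so a* = 16.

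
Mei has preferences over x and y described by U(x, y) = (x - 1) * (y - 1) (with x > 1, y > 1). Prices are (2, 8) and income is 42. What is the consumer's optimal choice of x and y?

MU_x = (y−1), MU_y = (x−1).
MRS = (y−1)/(x−1).
Tangency: set MRS = p_x/p_y = 2/8 = 0.25.
So (y − 1)/(x − 1) = 0.25, i.e. (y − 1) = 0.25·(x − 1).
Rewrite the budget in excess-of-subsistence terms: 2·(x − 1) + 8·(y − 1) = 42 − 2·1 − 8·1 = 32.
Substituting, 4·(x − 1) = 32, so x − 1 = 8 and x* = 9.
Then y − 1 = 0.25·8 = 2, so y* = 3.

x* = 9, y* = 3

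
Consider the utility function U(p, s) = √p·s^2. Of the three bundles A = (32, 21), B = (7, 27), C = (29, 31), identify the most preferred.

Bundle C

Evaluate utility at each bundle:
U(A) = 2494.673.
U(B) = 1928.753.
U(C) = 5175.143.
Highest utility is C, so C ≻ A ≻ B.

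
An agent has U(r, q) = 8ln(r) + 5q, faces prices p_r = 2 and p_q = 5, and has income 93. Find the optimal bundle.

MU_r = 8/r, MU_q = 5.
MRS = 8/r ÷ 5.
Tangency: set MRS = p_r/p_q = 2/5 = 0.4.
MRS depends only on r: 1.6/r = 0.4 ⇒ r* = 1.6/0.4 = 4.
From the budget, 5·q = 93 − 2·4 = 85, so q* = 17.

r* = 4, q* = 17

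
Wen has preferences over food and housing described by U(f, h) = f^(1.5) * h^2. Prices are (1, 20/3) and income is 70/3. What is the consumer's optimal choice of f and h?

f* = 10, h* = 2

MU_f = 1.5·√f·h^2 and MU_h = 2·f^(1.5)·h.
MRS = MU_f/MU_h = (0.75)·h/f.
Tangency: set MRS = p_f/p_h = 1/(20/3) = 0.15.
So (0.75)·h/f = 0.15, i.e. h = 0.2·f.
Substitute into the budget 1·f + (20/3)·h = 70/3: (7/3)·f = 70/3, so f* = 10.
Then h* = 0.2·10 = 2.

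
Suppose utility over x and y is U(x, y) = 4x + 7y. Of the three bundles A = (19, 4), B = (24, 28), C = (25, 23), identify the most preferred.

Evaluate utility at each bundle:
U(A) = 104.
U(B) = 292.
U(C) = 261.
Highest utility is B, so B ≻ C ≻ A.

Bundle B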